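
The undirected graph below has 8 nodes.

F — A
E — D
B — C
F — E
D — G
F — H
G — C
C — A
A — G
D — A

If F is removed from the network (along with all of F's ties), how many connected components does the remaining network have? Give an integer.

2

Without F, the remaining ties split the others into: {A, B, C, D, E, G}; {H}.
That's 2 separate components.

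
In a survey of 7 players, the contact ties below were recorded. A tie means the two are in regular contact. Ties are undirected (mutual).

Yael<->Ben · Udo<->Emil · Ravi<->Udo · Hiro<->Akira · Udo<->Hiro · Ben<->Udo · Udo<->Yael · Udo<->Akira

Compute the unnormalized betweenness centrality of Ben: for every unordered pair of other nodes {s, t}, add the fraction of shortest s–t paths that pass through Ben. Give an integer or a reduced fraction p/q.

No shortest path between any pair of other nodes passes through Ben.
Summing the contributions gives betweenness(Ben) = 0.

0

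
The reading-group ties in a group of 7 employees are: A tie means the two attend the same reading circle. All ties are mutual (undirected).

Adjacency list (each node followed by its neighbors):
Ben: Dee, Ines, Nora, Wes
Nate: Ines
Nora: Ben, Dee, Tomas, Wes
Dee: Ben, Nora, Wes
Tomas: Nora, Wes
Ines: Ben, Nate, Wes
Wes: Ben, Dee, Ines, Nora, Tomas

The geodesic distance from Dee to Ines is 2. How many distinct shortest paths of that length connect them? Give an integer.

2

The shortest distance is 2. The length-2 paths are: Dee–Ben–Ines; Dee–Wes–Ines.
That gives 2 distinct shortest paths.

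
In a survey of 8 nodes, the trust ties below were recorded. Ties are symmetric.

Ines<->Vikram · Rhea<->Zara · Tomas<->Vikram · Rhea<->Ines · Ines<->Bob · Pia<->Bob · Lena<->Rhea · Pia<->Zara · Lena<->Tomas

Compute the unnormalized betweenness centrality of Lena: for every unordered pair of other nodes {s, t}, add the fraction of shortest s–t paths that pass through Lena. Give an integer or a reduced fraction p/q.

Pairs whose geodesics pass through Lena — Zara–Tomas: 1; Pia–Tomas: 1/2; Tomas–Rhea: 1.
All other pairs contribute 0.
Summing the contributions gives betweenness(Lena) = 5/2.

5/2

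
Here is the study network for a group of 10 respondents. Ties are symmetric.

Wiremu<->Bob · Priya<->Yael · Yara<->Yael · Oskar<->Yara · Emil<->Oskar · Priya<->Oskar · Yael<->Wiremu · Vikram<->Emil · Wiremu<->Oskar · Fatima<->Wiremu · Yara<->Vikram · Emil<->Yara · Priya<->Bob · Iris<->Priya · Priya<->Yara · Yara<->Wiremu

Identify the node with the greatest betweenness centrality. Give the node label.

Unnormalized betweenness of each node: Bob:1, Emil:1/2, Fatima:0, Iris:0, Oskar:7/2, Priya:65/6, Vikram:0, Wiremu:65/6, Yael:1, Yara:34/3.
Yara has the largest value, 34/3, making it the main broker — the node through which the most shortest paths run.

Yara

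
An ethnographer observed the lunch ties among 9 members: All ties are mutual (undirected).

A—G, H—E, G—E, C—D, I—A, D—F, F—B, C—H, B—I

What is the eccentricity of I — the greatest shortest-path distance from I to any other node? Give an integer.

Distances from I: A:1, B:1, C:4, D:3, E:3, F:2, G:2, H:4.
The largest is 4 (to C and H), so the eccentricity of I is 4.

4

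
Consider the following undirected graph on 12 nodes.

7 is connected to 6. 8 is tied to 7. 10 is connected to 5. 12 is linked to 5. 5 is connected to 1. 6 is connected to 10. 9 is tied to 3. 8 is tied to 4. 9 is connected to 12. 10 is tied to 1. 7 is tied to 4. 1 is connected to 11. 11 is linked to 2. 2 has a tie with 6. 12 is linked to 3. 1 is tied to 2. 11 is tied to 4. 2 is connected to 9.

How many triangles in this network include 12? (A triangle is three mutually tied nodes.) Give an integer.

1

12's neighbors: 3, 5, and 9.
Neighbor pairs that are themselves tied: 12–3–9. Each forms one triangle with 12, for 1 in total.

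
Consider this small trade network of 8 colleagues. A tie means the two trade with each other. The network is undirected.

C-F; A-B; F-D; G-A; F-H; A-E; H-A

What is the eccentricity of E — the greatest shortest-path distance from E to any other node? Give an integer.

4

Distances from E: A:1, B:2, C:4, D:4, F:3, G:2, H:2.
The largest is 4 (to C and D), so the eccentricity of E is 4.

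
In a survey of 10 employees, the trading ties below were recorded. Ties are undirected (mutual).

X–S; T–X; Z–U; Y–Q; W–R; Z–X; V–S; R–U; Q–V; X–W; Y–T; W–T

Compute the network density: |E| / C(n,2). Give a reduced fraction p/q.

There are 12 edges and 10 nodes, so the maximum possible is C(10,2) = 45.
Density = 12/45 = 4/15.

4/15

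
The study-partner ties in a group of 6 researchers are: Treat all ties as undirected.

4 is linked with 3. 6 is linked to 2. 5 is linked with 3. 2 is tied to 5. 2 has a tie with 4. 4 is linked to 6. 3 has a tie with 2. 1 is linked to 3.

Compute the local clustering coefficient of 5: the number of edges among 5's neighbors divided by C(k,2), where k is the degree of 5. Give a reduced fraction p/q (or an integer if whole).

5's neighbors: 2 and 3 (k = 2).
Possible neighbor pairs: C(2,2) = 1. Edges among them: 2–3 → e = 1.
Clustering(5) = 1/1.

1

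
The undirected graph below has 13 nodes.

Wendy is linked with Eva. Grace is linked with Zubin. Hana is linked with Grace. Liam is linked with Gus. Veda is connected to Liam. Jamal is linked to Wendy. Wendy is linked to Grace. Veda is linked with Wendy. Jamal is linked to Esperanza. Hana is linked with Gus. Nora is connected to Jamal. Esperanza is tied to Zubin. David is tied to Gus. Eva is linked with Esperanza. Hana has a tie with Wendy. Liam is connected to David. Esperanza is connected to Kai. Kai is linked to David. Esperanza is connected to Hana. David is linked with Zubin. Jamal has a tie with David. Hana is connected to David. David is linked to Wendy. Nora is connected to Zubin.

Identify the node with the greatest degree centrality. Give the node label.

David

Degrees — David:7, Esperanza:5, Eva:2, Grace:3, Gus:3, Hana:5, Jamal:4, Kai:2, Liam:3, Nora:2, Veda:2, Wendy:6, Zubin:4.
The maximum is 7, attained only by David.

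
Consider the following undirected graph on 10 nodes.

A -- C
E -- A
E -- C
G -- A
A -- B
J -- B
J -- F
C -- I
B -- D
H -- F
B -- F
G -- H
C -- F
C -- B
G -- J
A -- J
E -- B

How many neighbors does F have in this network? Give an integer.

4

F is directly tied to B, C, H, and J. That is 4 neighbors, so the degree of F is 4.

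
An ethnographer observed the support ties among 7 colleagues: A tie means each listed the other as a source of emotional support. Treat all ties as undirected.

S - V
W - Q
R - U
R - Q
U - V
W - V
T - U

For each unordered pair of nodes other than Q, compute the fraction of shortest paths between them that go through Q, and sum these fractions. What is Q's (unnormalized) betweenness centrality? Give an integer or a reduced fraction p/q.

Pairs whose geodesics pass through Q — R–W: 1.
All other pairs contribute 0.
Summing the contributions gives betweenness(Q) = 1.

1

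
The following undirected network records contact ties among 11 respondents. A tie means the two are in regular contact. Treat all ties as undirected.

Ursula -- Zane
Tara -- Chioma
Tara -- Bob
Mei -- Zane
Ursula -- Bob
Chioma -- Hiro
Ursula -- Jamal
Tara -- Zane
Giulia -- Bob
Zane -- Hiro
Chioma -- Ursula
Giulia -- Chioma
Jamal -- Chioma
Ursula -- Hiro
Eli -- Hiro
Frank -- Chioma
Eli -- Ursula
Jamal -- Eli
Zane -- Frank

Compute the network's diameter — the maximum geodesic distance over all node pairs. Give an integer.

4

Eccentricity of each node (its greatest distance to any other): Bob:3, Chioma:3, Eli:3, Frank:3, Giulia:4, Hiro:2, Jamal:3, Mei:4, Tara:3, Ursula:2, Zane:3.
The maximum eccentricity is 4, realized for instance by the pair Mei–Giulia via Mei – Zane – Frank – Chioma – Giulia. So the diameter is 4.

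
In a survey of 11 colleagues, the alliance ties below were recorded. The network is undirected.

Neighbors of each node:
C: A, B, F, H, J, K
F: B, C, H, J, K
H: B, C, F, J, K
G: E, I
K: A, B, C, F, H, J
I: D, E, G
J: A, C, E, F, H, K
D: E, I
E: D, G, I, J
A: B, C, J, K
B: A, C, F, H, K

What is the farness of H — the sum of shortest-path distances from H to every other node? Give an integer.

18

Distances from H: A:2, B:1, C:1, D:3, E:2, F:1, G:3, I:3, J:1, K:1.
Sum = 2 + 1 + 1 + 3 + 2 + 1 + 3 + 3 + 1 + 1 = 18.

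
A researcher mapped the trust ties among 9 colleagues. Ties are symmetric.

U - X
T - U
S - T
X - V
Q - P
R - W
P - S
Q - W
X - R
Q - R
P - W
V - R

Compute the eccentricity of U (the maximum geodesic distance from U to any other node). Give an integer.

3

Distances from U: P:3, Q:3, R:2, S:2, T:1, V:2, W:3, X:1.
The largest is 3 (to W, Q, and P), so the eccentricity of U is 3.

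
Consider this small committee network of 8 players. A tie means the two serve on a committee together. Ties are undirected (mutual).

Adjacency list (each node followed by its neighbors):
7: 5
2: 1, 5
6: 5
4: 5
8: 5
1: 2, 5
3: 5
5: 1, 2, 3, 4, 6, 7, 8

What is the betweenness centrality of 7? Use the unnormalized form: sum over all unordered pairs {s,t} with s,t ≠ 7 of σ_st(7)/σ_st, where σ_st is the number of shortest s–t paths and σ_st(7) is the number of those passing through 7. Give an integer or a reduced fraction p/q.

0

No shortest path between any pair of other nodes passes through 7.
Summing the contributions gives betweenness(7) = 0.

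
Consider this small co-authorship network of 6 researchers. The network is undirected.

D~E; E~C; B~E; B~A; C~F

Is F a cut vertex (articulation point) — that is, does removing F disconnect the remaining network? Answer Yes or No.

No

Even without F, every remaining node can still reach every other (the residual graph is connected), so F is not a cut vertex.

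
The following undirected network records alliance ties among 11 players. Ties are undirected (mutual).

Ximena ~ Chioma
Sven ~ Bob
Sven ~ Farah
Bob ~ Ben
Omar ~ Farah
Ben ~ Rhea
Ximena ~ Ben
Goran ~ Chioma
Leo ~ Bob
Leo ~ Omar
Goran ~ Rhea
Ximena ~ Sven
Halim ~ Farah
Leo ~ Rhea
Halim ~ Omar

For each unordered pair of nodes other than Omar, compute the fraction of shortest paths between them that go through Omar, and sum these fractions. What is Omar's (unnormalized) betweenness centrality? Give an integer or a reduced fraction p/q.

13/2

Pairs whose geodesics pass through Omar — Leo–Farah: 1; Leo–Halim: 1; Rhea–Farah: 1; Rhea–Halim: 1; Goran–Farah: 1/2; Goran–Halim: 1; Ben–Halim: 2/4; Bob–Halim: 1/2.
All other pairs contribute 0.
Summing the contributions gives betweenness(Omar) = 13/2.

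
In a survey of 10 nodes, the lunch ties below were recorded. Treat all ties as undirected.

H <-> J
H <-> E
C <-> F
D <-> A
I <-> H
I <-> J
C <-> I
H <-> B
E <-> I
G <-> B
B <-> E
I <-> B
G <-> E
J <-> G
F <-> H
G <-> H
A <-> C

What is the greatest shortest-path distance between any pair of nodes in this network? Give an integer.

Eccentricity of each node (its greatest distance to any other): A:4, B:4, C:3, D:5, E:4, F:3, G:5, H:4, I:3, J:4.
The maximum eccentricity is 5, realized for instance by the pair G–D via G – H – I – C – A – D. So the diameter is 5.

5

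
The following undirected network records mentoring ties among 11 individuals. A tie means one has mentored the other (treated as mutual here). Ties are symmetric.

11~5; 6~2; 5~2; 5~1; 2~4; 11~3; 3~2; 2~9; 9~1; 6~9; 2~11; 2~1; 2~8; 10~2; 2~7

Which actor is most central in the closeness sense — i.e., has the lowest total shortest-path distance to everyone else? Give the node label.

Farness (sum of distances to all others) for each node — 1:17, 2:10, 3:18, 4:19, 5:17, 6:18, 7:19, 8:19, 9:17, 10:19, 11:17.
The smallest farness is 10, for 2, so 2 has the highest closeness.

2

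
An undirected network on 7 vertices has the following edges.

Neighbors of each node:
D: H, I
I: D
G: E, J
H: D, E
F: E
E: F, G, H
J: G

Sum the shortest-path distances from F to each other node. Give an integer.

15

Distances from F: D:3, E:1, G:2, H:2, I:4, J:3.
Sum = 3 + 1 + 2 + 2 + 4 + 3 = 15.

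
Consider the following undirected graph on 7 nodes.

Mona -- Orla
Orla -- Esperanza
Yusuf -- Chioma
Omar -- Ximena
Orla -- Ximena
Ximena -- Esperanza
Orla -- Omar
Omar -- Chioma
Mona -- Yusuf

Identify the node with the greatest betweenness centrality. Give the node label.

Orla

Unnormalized betweenness of each node: Chioma:3/2, Esperanza:0, Mona:5/2, Omar:7/2, Orla:11/2, Ximena:1, Yusuf:1.
Orla has the largest value, 11/2, making it the main broker — the node through which the most shortest paths run.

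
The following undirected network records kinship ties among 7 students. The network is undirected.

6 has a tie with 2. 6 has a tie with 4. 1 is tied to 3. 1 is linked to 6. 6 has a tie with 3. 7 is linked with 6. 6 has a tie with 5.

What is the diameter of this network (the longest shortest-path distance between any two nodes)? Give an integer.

Eccentricity of each node (its greatest distance to any other): 1:2, 2:2, 3:2, 4:2, 5:2, 6:1, 7:2.
The maximum eccentricity is 2, realized for instance by the pair 7–2 via 7 – 6 – 2. So the diameter is 2.

2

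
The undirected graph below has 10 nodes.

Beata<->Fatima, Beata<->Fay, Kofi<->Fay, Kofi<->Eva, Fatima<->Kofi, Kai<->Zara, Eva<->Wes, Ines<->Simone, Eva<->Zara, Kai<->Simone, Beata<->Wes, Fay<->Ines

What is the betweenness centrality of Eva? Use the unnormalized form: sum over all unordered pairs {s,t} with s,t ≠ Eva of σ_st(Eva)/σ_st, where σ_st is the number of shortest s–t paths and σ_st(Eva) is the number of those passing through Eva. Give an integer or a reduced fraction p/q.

10

Pairs whose geodesics pass through Eva — Kai–Kofi: 1; Kai–Fatima: 1; Kai–Beata: 1/2; Kai–Wes: 1; Simone–Wes: 1/2; Fay–Zara: 1; Kofi–Wes: 1; Kofi–Zara: 1; Fatima–Zara: 1; Beata–Zara: 1; Wes–Zara: 1.
All other pairs contribute 0.
Summing the contributions gives betweenness(Eva) = 10.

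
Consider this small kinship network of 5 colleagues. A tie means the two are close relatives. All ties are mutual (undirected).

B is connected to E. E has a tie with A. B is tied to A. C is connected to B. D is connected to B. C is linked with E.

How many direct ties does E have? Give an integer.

E is directly tied to A, B, and C. That is 3 neighbors, so the degree of E is 3.

3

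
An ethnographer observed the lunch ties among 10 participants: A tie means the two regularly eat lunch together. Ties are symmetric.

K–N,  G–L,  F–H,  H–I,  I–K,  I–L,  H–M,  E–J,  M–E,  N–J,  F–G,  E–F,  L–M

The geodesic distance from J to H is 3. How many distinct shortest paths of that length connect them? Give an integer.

The shortest distance is 3. The length-3 paths are: J–E–M–H; J–E–F–H.
That gives 2 distinct shortest paths.

2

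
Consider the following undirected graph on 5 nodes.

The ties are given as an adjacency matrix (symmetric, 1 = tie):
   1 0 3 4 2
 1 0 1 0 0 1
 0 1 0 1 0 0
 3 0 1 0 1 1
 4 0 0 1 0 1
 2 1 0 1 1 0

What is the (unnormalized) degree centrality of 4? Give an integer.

4 is directly tied to 2 and 3. That is 2 neighbors, so the degree of 4 is 2.

2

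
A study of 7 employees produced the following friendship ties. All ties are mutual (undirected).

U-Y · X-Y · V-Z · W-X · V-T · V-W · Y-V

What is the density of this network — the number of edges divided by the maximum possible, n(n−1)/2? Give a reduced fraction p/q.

There are 7 edges and 7 nodes, so the maximum possible is C(7,2) = 21.
Density = 7/21 = 1/3.

1/3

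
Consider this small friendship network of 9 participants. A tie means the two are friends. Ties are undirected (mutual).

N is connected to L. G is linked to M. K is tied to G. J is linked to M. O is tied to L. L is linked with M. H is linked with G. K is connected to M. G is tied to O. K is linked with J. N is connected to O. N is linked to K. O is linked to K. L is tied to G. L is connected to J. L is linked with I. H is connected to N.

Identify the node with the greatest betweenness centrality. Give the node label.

L

Unnormalized betweenness of each node: G:13/3, H:1/4, I:0, J:2/5, K:169/60, L:589/60, M:14/15, N:14/5, O:13/20.
L has the largest value, 589/60, making it the main broker — the node through which the most shortest paths run.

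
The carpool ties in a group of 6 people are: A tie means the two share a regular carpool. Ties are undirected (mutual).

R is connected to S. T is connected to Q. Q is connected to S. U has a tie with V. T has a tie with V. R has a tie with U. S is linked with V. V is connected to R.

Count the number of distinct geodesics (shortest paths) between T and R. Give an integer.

The shortest distance is 2, and the only length-2 path is T–V–R. So there is exactly 1 shortest path.

1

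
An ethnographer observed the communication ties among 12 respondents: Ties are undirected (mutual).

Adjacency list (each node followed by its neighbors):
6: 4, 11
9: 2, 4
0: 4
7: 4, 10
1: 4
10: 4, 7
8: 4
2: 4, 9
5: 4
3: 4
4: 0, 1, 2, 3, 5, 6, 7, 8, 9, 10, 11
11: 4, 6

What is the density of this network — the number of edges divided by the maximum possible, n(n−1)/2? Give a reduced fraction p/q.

There are 14 edges and 12 nodes, so the maximum possible is C(12,2) = 66.
Density = 14/66 = 7/33.

7/33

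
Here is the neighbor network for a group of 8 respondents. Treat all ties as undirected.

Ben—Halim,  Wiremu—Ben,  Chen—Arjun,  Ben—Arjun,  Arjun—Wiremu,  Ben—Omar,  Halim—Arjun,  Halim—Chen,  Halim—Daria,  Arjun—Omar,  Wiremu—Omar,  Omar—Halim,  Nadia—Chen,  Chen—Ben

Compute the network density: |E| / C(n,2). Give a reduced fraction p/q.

1/2

There are 14 edges and 8 nodes, so the maximum possible is C(8,2) = 28.
Density = 14/28 = 1/2.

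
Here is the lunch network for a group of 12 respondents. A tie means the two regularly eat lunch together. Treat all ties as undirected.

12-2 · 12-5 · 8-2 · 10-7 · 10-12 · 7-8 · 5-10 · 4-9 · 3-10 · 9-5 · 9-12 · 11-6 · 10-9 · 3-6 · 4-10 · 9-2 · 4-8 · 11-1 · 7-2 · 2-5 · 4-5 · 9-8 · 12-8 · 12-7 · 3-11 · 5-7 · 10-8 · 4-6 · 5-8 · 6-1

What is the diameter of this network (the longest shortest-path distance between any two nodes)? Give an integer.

4

Eccentricity of each node (its greatest distance to any other): 1:4, 2:4, 3:3, 4:2, 5:3, 6:3, 7:4, 8:3, 9:3, 10:3, 11:4, 12:4.
The maximum eccentricity is 4, realized for instance by the pair 11–2 via 11 – 3 – 10 – 8 – 2. So the diameter is 4.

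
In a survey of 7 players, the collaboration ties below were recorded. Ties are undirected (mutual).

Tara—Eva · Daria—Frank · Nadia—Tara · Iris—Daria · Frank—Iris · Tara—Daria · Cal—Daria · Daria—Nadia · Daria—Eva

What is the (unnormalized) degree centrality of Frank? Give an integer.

Frank is directly tied to Daria and Iris. That is 2 neighbors, so the degree of Frank is 2.

2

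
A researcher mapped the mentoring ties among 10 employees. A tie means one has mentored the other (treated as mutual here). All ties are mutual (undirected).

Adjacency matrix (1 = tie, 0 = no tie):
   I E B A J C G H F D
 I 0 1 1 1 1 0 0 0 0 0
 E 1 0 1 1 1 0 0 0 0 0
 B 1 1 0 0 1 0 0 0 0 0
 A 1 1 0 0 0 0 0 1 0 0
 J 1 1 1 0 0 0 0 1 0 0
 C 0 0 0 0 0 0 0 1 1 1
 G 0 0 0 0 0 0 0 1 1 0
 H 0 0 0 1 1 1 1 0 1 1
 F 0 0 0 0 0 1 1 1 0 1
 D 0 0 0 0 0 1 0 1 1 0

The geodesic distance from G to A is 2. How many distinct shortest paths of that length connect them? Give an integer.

1

The shortest distance is 2, and the only length-2 path is G–H–A. So there is exactly 1 shortest path.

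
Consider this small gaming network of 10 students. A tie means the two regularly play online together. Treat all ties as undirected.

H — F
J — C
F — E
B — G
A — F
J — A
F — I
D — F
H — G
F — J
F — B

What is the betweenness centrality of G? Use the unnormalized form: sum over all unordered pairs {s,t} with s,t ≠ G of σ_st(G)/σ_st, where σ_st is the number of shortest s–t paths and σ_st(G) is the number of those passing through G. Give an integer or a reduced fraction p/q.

Pairs whose geodesics pass through G — B–H: 1/2.
All other pairs contribute 0.
Summing the contributions gives betweenness(G) = 1/2.

1/2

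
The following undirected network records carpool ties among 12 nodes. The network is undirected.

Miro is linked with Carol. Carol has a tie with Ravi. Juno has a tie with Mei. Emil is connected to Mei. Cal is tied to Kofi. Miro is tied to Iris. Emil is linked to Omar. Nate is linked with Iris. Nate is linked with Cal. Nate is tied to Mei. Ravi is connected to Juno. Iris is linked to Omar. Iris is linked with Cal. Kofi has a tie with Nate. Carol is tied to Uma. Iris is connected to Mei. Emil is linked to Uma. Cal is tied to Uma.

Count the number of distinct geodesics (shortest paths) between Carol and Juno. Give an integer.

The shortest distance is 2, and the only length-2 path is Carol–Ravi–Juno. So there is exactly 1 shortest path.

1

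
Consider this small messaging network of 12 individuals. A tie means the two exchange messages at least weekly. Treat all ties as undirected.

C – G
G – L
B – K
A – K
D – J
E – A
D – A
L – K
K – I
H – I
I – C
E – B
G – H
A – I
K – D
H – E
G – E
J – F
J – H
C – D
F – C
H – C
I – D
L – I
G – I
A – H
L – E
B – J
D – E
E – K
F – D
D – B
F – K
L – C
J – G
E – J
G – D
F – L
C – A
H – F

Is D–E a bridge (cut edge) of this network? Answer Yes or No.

Even without that edge, D still reaches E via D – A – E, so the network stays connected. Not a bridge.

No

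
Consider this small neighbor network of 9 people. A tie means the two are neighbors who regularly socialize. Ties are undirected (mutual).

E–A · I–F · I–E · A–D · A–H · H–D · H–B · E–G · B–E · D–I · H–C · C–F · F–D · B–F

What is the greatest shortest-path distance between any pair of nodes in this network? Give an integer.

4

Eccentricity of each node (its greatest distance to any other): A:2, B:2, C:4, D:3, E:3, F:3, G:4, H:3, I:2.
The maximum eccentricity is 4, realized for instance by the pair C–G via C – H – A – E – G. So the diameter is 4.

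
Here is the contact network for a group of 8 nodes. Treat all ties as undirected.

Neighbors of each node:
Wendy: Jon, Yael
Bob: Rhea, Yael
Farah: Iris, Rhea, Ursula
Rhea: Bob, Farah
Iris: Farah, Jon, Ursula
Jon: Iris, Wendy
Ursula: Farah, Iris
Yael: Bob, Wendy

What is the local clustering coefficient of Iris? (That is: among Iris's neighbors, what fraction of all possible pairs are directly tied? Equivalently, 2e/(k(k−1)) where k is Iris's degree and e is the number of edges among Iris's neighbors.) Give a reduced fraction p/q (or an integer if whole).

Iris's neighbors: Farah, Jon, and Ursula (k = 3).
Possible neighbor pairs: C(3,2) = 3. Edges among them: Farah–Ursula → e = 1.
Clustering(Iris) = 1/3.

1/3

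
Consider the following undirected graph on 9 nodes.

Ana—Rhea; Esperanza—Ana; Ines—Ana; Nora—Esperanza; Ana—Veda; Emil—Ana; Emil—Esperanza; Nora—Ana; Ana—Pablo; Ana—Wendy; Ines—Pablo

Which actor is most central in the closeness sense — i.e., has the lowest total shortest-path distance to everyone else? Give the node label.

Ana

Farness (sum of distances to all others) for each node — Ana:8, Emil:14, Esperanza:13, Ines:14, Nora:14, Pablo:14, Rhea:15, Veda:15, Wendy:15.
The smallest farness is 8, for Ana, so Ana has the highest closeness.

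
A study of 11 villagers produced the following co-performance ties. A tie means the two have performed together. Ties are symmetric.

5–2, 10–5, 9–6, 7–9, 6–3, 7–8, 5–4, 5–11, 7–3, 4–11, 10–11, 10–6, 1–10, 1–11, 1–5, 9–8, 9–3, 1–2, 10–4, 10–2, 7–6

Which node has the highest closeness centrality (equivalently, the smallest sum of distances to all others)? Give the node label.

Farness (sum of distances to all others) for each node — 1:21, 2:22, 3:22, 4:22, 5:20, 6:16, 7:21, 8:29, 9:21, 10:15, 11:21.
The smallest farness is 15, for 10, so 10 has the highest closeness.

10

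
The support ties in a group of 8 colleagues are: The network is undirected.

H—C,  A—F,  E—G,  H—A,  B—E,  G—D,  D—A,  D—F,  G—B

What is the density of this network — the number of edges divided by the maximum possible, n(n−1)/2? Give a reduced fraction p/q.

9/28

There are 9 edges and 8 nodes, so the maximum possible is C(8,2) = 28.
Density = 9/28.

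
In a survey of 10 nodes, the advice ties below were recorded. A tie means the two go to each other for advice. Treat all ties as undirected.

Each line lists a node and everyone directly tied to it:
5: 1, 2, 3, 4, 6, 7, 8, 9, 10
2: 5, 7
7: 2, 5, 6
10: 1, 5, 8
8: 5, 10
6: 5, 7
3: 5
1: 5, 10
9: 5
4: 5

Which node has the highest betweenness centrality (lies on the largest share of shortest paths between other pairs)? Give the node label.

Unnormalized betweenness of each node: 1:0, 2:0, 3:0, 4:0, 5:31, 6:0, 7:1/2, 8:0, 9:0, 10:1/2.
5 has the largest value, 31, making it the main broker — the node through which the most shortest paths run.

5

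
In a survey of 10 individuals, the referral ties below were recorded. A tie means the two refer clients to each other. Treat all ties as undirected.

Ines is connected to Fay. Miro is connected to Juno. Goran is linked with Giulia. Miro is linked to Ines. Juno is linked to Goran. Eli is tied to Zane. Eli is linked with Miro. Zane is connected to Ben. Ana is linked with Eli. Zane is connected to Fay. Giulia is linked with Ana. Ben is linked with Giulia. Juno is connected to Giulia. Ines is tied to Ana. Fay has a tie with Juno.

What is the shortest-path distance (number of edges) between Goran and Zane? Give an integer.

One shortest route is Goran – Juno – Fay – Zane, which uses 3 edges, and at distance 2 from Goran we only reach {Ana, Ben, Fay, Miro}, which does not include Zane. So d(Goran,Zane) = 3.

3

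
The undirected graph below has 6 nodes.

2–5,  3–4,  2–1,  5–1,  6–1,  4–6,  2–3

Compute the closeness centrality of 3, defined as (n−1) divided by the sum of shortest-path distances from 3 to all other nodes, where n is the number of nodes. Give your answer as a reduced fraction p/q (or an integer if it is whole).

5/8

Distances from 3: 1:2, 2:1, 4:1, 5:2, 6:2. Sum = 8.
n = 6, so closeness = 5/8.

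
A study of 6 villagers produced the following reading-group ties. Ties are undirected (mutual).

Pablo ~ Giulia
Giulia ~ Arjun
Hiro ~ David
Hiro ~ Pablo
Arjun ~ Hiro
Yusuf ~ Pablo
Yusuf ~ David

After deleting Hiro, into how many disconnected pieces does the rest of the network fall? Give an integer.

Hiro's neighbors (Arjun, David, and Pablo) remain reachable from one another through other ties, so the rest of the network stays in one piece.

1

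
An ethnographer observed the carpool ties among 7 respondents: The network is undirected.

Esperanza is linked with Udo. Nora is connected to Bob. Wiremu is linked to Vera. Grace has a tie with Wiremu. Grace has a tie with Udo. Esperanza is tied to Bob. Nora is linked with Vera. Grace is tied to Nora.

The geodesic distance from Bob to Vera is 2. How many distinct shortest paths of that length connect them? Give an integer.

1

The shortest distance is 2, and the only length-2 path is Bob–Nora–Vera. So there is exactly 1 shortest path.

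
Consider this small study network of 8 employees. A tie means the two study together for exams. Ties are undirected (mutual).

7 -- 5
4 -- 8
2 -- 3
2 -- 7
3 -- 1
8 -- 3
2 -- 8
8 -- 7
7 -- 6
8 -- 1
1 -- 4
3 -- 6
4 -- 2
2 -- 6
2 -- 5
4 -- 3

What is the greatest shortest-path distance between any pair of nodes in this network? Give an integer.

Eccentricity of each node (its greatest distance to any other): 1:3, 2:2, 3:2, 4:2, 5:3, 6:2, 7:2, 8:2.
The maximum eccentricity is 3, realized for instance by the pair 1–5 via 1 – 4 – 2 – 5. So the diameter is 3.

3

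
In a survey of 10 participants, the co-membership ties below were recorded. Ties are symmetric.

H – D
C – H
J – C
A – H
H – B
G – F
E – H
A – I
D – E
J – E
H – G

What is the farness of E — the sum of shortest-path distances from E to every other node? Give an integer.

Distances from E: A:2, B:2, C:2, D:1, F:3, G:2, H:1, I:3, J:1.
Sum = 2 + 2 + 2 + 1 + 3 + 2 + 1 + 3 + 1 = 17.

17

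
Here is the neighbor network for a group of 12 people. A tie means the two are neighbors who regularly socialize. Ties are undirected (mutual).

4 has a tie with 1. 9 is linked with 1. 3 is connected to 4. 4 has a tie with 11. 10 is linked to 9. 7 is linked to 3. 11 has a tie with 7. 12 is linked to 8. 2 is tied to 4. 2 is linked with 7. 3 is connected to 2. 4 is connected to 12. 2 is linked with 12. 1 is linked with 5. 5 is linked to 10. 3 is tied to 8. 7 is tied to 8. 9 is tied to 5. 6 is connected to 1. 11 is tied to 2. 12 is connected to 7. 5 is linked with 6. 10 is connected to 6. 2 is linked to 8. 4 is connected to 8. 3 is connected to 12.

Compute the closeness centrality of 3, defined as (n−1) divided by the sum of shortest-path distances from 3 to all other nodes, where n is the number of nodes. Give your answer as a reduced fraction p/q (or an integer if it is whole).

Distances from 3: 1:2, 2:1, 4:1, 5:3, 6:3, 7:1, 8:1, 9:3, 10:4, 11:2, 12:1. Sum = 22.
n = 12, so closeness = 11/22 = 1/2.

1/2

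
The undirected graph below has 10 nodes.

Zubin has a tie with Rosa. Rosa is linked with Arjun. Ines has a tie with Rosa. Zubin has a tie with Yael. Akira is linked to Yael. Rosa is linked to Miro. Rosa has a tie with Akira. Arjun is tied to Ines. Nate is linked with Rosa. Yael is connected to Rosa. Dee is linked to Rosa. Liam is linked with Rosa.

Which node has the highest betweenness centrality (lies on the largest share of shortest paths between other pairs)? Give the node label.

Rosa

Unnormalized betweenness of each node: Akira:0, Arjun:0, Dee:0, Ines:0, Liam:0, Miro:0, Nate:0, Rosa:65/2, Yael:1/2, Zubin:0.
Rosa has the largest value, 65/2, making it the main broker — the node through which the most shortest paths run.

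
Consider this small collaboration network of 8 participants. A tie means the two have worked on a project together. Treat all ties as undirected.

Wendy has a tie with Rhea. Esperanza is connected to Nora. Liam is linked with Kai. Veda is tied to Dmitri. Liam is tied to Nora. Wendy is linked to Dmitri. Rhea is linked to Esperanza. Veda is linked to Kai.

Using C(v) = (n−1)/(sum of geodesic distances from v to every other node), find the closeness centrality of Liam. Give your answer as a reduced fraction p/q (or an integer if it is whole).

7/16

Distances from Liam: Dmitri:3, Esperanza:2, Kai:1, Nora:1, Rhea:3, Veda:2, Wendy:4. Sum = 16.
n = 8, so closeness = 7/16.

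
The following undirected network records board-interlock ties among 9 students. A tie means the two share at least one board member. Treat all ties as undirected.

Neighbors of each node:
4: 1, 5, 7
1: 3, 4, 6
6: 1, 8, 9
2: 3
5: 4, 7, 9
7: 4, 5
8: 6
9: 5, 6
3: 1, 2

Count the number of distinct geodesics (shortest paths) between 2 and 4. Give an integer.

The shortest distance is 3, and the only length-3 path is 2–3–1–4. So there is exactly 1 shortest path.

1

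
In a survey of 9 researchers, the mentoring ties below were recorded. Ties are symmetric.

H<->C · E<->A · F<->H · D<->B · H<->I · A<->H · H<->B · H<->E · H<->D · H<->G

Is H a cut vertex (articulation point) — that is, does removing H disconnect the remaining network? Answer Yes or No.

Yes

Removing H leaves {G} with no path to {B and D}, so the network splits into 6 components. H is a cut vertex.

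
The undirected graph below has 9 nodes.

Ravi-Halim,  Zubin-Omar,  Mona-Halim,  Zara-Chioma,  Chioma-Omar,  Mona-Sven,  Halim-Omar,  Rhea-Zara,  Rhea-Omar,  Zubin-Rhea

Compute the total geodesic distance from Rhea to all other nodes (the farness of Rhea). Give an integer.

17

Distances from Rhea: Chioma:2, Halim:2, Mona:3, Omar:1, Ravi:3, Sven:4, Zara:1, Zubin:1.
Sum = 2 + 2 + 3 + 1 + 3 + 4 + 1 + 1 = 17.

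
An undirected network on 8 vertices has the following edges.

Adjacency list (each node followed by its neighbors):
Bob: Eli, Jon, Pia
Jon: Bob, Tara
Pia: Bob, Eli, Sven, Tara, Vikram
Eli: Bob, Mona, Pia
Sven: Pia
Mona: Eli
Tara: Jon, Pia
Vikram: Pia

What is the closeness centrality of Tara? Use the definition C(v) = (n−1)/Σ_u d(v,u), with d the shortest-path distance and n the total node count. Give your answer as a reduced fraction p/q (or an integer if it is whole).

Distances from Tara: Bob:2, Eli:2, Jon:1, Mona:3, Pia:1, Sven:2, Vikram:2. Sum = 13.
n = 8, so closeness = 7/13.

7/13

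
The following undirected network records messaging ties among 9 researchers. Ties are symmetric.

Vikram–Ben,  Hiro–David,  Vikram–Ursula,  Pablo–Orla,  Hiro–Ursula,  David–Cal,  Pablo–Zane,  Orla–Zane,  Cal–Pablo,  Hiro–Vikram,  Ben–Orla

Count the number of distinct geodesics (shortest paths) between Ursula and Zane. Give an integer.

1

The shortest distance is 4, and the only length-4 path is Ursula–Vikram–Ben–Orla–Zane. So there is exactly 1 shortest path.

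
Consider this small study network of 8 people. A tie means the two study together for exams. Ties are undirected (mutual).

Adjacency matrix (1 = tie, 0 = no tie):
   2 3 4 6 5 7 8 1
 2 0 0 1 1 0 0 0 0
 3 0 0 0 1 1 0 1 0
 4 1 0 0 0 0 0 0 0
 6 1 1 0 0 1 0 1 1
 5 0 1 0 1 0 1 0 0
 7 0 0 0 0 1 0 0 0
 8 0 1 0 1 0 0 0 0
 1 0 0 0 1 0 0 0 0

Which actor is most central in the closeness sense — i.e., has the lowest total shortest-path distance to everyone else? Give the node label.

6

Farness (sum of distances to all others) for each node — 1:15, 2:13, 3:12, 4:19, 5:12, 6:9, 7:18, 8:14.
The smallest farness is 9, for 6, so 6 has the highest closeness.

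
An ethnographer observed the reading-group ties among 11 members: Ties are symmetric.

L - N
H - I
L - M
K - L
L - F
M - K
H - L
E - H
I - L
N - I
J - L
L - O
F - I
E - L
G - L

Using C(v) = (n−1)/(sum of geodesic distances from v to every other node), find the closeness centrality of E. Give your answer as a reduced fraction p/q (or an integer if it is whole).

Distances from E: F:2, G:2, H:1, I:2, J:2, K:2, L:1, M:2, N:2, O:2. Sum = 18.
n = 11, so closeness = 10/18 = 5/9.

5/9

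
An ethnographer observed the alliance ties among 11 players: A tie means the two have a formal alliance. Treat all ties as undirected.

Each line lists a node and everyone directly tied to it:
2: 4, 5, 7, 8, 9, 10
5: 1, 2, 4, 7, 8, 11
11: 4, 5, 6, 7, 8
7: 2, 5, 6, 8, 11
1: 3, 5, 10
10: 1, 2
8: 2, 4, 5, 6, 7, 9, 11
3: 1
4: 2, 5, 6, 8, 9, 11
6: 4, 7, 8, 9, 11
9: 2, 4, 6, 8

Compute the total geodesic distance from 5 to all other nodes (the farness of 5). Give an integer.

Distances from 5: 1:1, 2:1, 3:2, 4:1, 6:2, 7:1, 8:1, 9:2, 10:2, 11:1.
Sum = 1 + 1 + 2 + 1 + 2 + 1 + 1 + 2 + 2 + 1 = 14.

14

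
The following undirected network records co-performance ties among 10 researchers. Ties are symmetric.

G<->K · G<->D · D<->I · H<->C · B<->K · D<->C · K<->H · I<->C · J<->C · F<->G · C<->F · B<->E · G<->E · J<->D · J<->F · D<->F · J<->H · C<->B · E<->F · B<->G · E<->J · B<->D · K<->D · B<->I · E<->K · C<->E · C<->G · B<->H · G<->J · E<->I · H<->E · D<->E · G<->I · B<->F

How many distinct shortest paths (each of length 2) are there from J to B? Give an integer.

The shortest distance is 2. The length-2 paths are: J–G–B; J–D–B; J–C–B; J–E–B; J–F–B; J–H–B.
That gives 6 distinct shortest paths.

6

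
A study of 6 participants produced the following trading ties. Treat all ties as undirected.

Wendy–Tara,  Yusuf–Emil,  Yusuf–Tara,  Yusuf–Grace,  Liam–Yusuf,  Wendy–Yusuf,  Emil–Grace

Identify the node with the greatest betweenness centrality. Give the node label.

Yusuf

Unnormalized betweenness of each node: Emil:0, Grace:0, Liam:0, Tara:0, Wendy:0, Yusuf:8.
Yusuf has the largest value, 8, making it the main broker — the node through which the most shortest paths run.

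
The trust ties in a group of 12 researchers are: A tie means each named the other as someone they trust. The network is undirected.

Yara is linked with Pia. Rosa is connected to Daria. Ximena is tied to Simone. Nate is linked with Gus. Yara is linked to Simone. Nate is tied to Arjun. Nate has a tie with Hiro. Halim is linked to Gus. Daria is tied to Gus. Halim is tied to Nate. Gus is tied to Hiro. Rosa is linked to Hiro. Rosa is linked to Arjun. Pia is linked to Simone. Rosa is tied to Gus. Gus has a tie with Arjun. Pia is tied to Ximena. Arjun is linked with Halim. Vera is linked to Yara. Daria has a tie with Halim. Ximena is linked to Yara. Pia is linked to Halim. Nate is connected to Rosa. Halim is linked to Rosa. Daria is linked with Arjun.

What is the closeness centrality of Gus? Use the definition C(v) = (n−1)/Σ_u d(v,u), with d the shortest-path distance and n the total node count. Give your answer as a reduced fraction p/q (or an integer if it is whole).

11/21

Distances from Gus: Arjun:1, Daria:1, Halim:1, Hiro:1, Nate:1, Pia:2, Rosa:1, Simone:3, Vera:4, Ximena:3, Yara:3. Sum = 21.
n = 12, so closeness = 11/21.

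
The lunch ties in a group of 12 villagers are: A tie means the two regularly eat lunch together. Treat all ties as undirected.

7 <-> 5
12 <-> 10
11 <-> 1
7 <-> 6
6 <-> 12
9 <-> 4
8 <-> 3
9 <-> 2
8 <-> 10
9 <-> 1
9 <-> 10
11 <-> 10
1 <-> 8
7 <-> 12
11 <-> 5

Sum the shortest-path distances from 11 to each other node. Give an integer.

23

Distances from 11: 1:1, 2:3, 3:3, 4:3, 5:1, 6:3, 7:2, 8:2, 9:2, 10:1, 12:2.
Sum = 1 + 3 + 3 + 3 + 1 + 3 + 2 + 2 + 2 + 1 + 2 = 23.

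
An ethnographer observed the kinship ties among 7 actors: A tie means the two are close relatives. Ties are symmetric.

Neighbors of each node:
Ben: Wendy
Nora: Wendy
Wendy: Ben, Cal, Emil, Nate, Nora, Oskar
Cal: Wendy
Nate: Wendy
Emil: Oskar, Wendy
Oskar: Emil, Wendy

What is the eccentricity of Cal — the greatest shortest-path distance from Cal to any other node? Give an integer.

2

Distances from Cal: Ben:2, Emil:2, Nate:2, Nora:2, Oskar:2, Wendy:1.
The largest is 2 (to Emil, Nate, Ben, Nora, and Oskar), so the eccentricity of Cal is 2.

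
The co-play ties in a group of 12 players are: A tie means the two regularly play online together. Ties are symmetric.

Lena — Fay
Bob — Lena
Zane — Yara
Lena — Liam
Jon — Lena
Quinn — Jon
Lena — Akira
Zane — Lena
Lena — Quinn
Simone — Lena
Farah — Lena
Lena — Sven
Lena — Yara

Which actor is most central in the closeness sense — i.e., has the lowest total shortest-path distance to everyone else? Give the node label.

Lena

Farness (sum of distances to all others) for each node — Akira:21, Bob:21, Farah:21, Fay:21, Jon:20, Lena:11, Liam:21, Quinn:20, Simone:21, Sven:21, Yara:20, Zane:20.
The smallest farness is 11, for Lena, so Lena has the highest closeness.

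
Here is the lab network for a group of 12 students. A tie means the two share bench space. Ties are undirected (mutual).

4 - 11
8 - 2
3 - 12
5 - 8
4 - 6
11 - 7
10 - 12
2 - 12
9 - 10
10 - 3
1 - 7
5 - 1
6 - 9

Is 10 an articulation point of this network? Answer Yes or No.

Even without 10, every remaining node can still reach every other (the residual graph is connected), so 10 is not a cut vertex.

No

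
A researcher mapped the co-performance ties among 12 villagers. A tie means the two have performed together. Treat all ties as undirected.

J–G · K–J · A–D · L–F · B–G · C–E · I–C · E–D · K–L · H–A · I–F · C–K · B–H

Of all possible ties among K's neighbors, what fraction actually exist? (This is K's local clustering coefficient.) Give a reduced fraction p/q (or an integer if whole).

0

K's neighbors: C, J, and L (k = 3).
Possible neighbor pairs: C(3,2) = 3. Edges among them: none → e = 0.
Clustering(K) = 0/3 = 0.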